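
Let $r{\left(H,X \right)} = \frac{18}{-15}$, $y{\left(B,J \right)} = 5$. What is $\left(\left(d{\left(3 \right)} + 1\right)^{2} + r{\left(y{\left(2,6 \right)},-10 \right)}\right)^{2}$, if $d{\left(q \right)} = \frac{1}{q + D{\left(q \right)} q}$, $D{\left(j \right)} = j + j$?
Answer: $\frac{51076}{4862025} \approx 0.010505$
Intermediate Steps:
$D{\left(j \right)} = 2 j$
$d{\left(q \right)} = \frac{1}{q + 2 q^{2}}$ ($d{\left(q \right)} = \frac{1}{q + 2 q q} = \frac{1}{q + 2 q^{2}}$)
$r{\left(H,X \right)} = - \frac{6}{5}$ ($r{\left(H,X \right)} = 18 \left(- \frac{1}{15}\right) = - \frac{6}{5}$)
$\left(\left(d{\left(3 \right)} + 1\right)^{2} + r{\left(y{\left(2,6 \right)},-10 \right)}\right)^{2} = \left(\left(\frac{1}{3 \left(1 + 2 \cdot 3\right)} + 1\right)^{2} - \frac{6}{5}\right)^{2} = \left(\left(\frac{1}{3 \left(1 + 6\right)} + 1\right)^{2} - \frac{6}{5}\right)^{2} = \left(\left(\frac{1}{3 \cdot 7} + 1\right)^{2} - \frac{6}{5}\right)^{2} = \left(\left(\frac{1}{3} \cdot \frac{1}{7} + 1\right)^{2} - \frac{6}{5}\right)^{2} = \left(\left(\frac{1}{21} + 1\right)^{2} - \frac{6}{5}\right)^{2} = \left(\left(\frac{22}{21}\right)^{2} - \frac{6}{5}\right)^{2} = \left(\frac{484}{441} - \frac{6}{5}\right)^{2} = \left(- \frac{226}{2205}\right)^{2} = \frac{51076}{4862025}$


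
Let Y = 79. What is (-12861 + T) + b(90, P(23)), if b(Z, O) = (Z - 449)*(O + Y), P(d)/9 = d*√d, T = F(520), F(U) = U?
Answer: -40702 - 74313*√23 ≈ -3.9709e+5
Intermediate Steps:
T = 520
P(d) = 9*d^(3/2) (P(d) = 9*(d*√d) = 9*d^(3/2))
b(Z, O) = (-449 + Z)*(79 + O) (b(Z, O) = (Z - 449)*(O + 79) = (-449 + Z)*(79 + O))
(-12861 + T) + b(90, P(23)) = (-12861 + 520) + (-35471 - 4041*23^(3/2) + 79*90 + (9*23^(3/2))*90) = -12341 + (-35471 - 4041*23*√23 + 7110 + (9*(23*√23))*90) = -12341 + (-35471 - 92943*√23 + 7110 + (207*√23)*90) = -12341 + (-35471 - 92943*√23 + 7110 + 18630*√23) = -12341 + (-28361 - 74313*√23) = -40702 - 74313*√23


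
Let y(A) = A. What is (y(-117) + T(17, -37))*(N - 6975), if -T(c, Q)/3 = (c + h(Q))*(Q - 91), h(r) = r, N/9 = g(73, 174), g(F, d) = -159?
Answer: 65541582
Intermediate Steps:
N = -1431 (N = 9*(-159) = -1431)
T(c, Q) = -3*(-91 + Q)*(Q + c) (T(c, Q) = -3*(c + Q)*(Q - 91) = -3*(Q + c)*(-91 + Q) = -3*(-91 + Q)*(Q + c))
(y(-117) + T(17, -37))*(N - 6975) = (-117 + (-3*(-37)**2 + 273*(-37) + 273*17 - 3*(-37)*17))*(-1431 - 6975) = (-117 + (-3*1369 - 10101 + 4641 + 1887))*(-8406) = (-117 + (-4107 - 10101 + 4641 + 1887))*(-8406) = (-117 - 7680)*(-8406) = -7797*(-8406) = 65541582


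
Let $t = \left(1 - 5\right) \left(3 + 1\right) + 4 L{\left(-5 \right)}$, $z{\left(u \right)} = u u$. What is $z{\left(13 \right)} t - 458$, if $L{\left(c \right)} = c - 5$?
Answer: $-9922$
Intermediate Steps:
$z{\left(u \right)} = u^{2}$
$L{\left(c \right)} = -5 + c$
$t = -56$ ($t = \left(1 - 5\right) \left(3 + 1\right) + 4 \left(-5 - 5\right) = \left(-4\right) 4 + 4 \left(-10\right) = -16 - 40 = -56$)
$z{\left(13 \right)} t - 458 = 13^{2} \left(-56\right) - 458 = 169 \left(-56\right) - 458 = -9464 - 458 = -9922$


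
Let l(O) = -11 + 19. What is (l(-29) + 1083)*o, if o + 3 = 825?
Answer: 896802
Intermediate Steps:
l(O) = 8
o = 822 (o = -3 + 825 = 822)
(l(-29) + 1083)*o = (8 + 1083)*822 = 1091*822 = 896802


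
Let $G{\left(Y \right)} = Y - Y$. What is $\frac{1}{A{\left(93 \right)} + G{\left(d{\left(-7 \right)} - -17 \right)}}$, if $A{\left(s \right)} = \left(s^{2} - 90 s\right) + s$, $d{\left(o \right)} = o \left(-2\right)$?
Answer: $\frac{1}{372} \approx 0.0026882$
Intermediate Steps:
$d{\left(o \right)} = - 2 o$
$A{\left(s \right)} = s^{2} - 89 s$
$G{\left(Y \right)} = 0$
$\frac{1}{A{\left(93 \right)} + G{\left(d{\left(-7 \right)} - -17 \right)}} = \frac{1}{93 \left(-89 + 93\right) + 0} = \frac{1}{93 \cdot 4 + 0} = \frac{1}{372 + 0} = \frac{1}{372}$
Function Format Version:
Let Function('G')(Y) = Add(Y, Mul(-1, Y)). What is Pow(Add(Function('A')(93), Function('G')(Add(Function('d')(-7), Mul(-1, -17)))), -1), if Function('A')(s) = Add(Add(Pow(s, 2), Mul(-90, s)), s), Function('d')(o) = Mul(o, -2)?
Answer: Rational(1, 372) ≈ 0.0026882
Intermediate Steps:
Function('d')(o) = Mul(-2, o)
Function('A')(s) = Add(Pow(s, 2), Mul(-89, s))
Function('G')(Y) = 0
Pow(Add(Function('A')(93), Function('G')(Add(Function('d')(-7), Mul(-1, -17)))), -1) = Pow(Add(Mul(93, Add(-89, 93)), 0), -1) = Pow(Add(Mul(93, 4), 0), -1) = Pow(Add(372, 0), -1) = Pow(372, -1) = Rational(1, 372)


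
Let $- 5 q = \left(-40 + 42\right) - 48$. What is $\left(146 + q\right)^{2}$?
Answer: $\frac{602176}{25} \approx 24087.0$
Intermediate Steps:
$q = \frac{46}{5}$ ($q = - \frac{\left(-40 + 42\right) - 48}{5} = - \frac{2 - 48}{5} = \left(- \frac{1}{5}\right) \left(-46\right) = \frac{46}{5} \approx 9.2$)
$\left(146 + q\right)^{2} = \left(146 + \frac{46}{5}\right)^{2} = \left(\frac{776}{5}\right)^{2} = \frac{602176}{25}$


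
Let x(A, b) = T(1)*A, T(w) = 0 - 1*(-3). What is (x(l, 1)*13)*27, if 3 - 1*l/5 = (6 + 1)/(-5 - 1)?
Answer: 43875/2 ≈ 21938.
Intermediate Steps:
T(w) = 3 (T(w) = 0 + 3 = 3)
l = 125/6 (l = 15 - 5*(6 + 1)/(-5 - 1) = 15 - 35/(-6) = 15 - 35*(-1)/6 = 15 - 5*(-7/6) = 15 + 35/6 = 125/6 ≈ 20.833)
x(A, b) = 3*A
(x(l, 1)*13)*27 = ((3*(125/6))*13)*27 = ((125/2)*13)*27 = (1625/2)*27 = 43875/2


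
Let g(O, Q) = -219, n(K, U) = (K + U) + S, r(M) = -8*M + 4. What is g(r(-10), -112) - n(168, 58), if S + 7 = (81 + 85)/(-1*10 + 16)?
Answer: -1397/3 ≈ -465.67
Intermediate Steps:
r(M) = 4 - 8*M
S = 62/3 (S = -7 + (81 + 85)/(-1*10 + 16) = -7 + 166/(-10 + 16) = -7 + 166/6 = -7 + 166*(1/6) = -7 + 83/3 = 62/3 ≈ 20.667)
n(K, U) = 62/3 + K + U (n(K, U) = (K + U) + 62/3 = 62/3 + K + U)
g(r(-10), -112) - n(168, 58) = -219 - (62/3 + 168 + 58) = -219 - 1*740/3 = -219 - 740/3 = -1397/3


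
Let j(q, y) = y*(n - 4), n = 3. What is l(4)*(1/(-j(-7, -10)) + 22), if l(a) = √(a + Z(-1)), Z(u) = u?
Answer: 219*√3/10 ≈ 37.932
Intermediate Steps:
j(q, y) = -y (j(q, y) = y*(3 - 4) = y*(-1) = -y)
l(a) = √(-1 + a) (l(a) = √(a - 1) = √(-1 + a))
l(4)*(1/(-j(-7, -10)) + 22) = √(-1 + 4)*(1/(-(-1)*(-10)) + 22) = √3*(1/(-1*10) + 22) = √3*(1/(-10) + 22) = √3*(-⅒ + 22) = √3*(219/10) = 219*√3/10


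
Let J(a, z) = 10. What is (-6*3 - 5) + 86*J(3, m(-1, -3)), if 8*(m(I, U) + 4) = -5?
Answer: 837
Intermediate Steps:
m(I, U) = -37/8 (m(I, U) = -4 + (⅛)*(-5) = -4 - 5/8 = -37/8)
(-6*3 - 5) + 86*J(3, m(-1, -3)) = (-6*3 - 5) + 86*10 = (-18 - 5) + 860 = -23 + 860 = 837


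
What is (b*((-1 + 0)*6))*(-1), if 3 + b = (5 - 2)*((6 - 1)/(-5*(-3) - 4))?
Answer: -108/11 ≈ -9.8182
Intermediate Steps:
b = -18/11 (b = -3 + (5 - 2)*((6 - 1)/(-5*(-3) - 4)) = -3 + 3*(5/(15 - 4)) = -3 + 3*(5/11) = -3 + 15/11 = -18/11 ≈ -1.6364)
(b*((-1 + 0)*6))*(-1) = -18*(-1 + 0)*6/11*(-1) = -(-18)*6/11*(-1) = -18/11*(-6)*(-1) = (108/11)*(-1) = -108/11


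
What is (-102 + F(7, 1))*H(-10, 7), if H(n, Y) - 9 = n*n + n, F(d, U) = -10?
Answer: -11088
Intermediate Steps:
H(n, Y) = 9 + n + n² (H(n, Y) = 9 + (n*n + n) = 9 + (n² + n) = 9 + (n + n²) = 9 + n + n²)
(-102 + F(7, 1))*H(-10, 7) = (-102 - 10)*(9 - 10 + (-10)²) = -112*(9 - 10 + 100) = -112*99 = -11088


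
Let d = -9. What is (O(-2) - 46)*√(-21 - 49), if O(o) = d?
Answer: -55*I*√70 ≈ -460.16*I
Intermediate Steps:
O(o) = -9
(O(-2) - 46)*√(-21 - 49) = (-9 - 46)*√(-21 - 49) = -55*I*√70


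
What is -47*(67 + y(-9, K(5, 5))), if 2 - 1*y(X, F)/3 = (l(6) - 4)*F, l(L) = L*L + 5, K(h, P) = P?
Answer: 22654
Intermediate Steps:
l(L) = 5 + L**2 (l(L) = L**2 + 5 = 5 + L**2)
y(X, F) = 6 - 111*F (y(X, F) = 6 - 3*((5 + 6**2) - 4)*F = 6 - 3*((5 + 36) - 4)*F = 6 - 3*(41 - 4)*F = 6 - 111*F)
-47*(67 + y(-9, K(5, 5))) = -47*(67 + (6 - 111*5)) = -47*(67 + (6 - 555)) = -47*(67 - 549) = -47*(-482) = 22654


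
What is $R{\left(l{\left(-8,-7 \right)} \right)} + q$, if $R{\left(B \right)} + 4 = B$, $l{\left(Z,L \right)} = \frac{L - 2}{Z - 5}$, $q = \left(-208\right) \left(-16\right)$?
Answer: $\frac{43221}{13} \approx 3324.7$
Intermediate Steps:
$q = 3328$
$l{\left(Z,L \right)} = \frac{-2 + L}{-5 + Z}$
$R{\left(B \right)} = -4 + B$
$R{\left(l{\left(-8,-7 \right)} \right)} + q = \left(-4 + \frac{-2 - 7}{-5 - 8}\right) + 3328 = \left(-4 + \frac{1}{-13} \left(-9\right)\right) + 3328 = \left(-4 - - \frac{9}{13}\right) + 3328 = \left(-4 + \frac{9}{13}\right) + 3328 = - \frac{43}{13} + 3328 = \frac{43221}{13}$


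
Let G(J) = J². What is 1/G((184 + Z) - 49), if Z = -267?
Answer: 1/17424 ≈ 5.7392e-5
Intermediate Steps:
1/G((184 + Z) - 49) = 1/(((184 - 267) - 49)²) = 1/((-83 - 49)²) = 1/((-132)²) = 1/17424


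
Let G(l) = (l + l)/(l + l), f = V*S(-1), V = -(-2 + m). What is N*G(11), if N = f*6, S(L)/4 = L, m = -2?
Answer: -96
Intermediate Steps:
S(L) = 4*L
V = 4 (V = -(-2 - 2) = -1*(-4) = 4)
f = -16 (f = 4*(4*(-1)) = 4*(-4) = -16)
G(l) = 1 (G(l) = (2*l)/((2*l)) = (2*l)*(1/(2*l)) = 1)
N = -96 (N = -16*6 = -96)
N*G(11) = -96*1 = -96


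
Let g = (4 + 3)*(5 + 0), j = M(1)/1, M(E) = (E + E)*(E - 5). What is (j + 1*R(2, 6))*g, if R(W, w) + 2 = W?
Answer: -280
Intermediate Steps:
M(E) = 2*E*(-5 + E) (M(E) = (2*E)*(-5 + E) = 2*E*(-5 + E))
R(W, w) = -2 + W
j = -8 (j = (2*1*(-5 + 1))/1 = (2*1*(-4))*1 = -8*1 = -8)
g = 35 (g = 7*5 = 35)
(j + 1*R(2, 6))*g = (-8 + 1*(-2 + 2))*35 = (-8 + 1*0)*35 = (-8 + 0)*35 = -8*35 = -280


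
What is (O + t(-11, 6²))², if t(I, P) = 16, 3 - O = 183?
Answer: 26896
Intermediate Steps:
O = -180 (O = 3 - 1*183 = 3 - 183 = -180)
(O + t(-11, 6²))² = (-180 + 16)² = (-164)² = 26896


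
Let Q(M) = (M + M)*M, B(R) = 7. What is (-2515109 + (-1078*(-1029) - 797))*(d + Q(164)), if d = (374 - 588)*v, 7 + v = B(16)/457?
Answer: -35540312316608/457 ≈ -7.7769e+10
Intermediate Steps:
Q(M) = 2*M**2 (Q(M) = (2*M)*M = 2*M**2)
v = -3192/457 (v = -7 + 7/457 = -3192/457 ≈ -6.9847)
d = 683088/457 (d = (374 - 588)*(-3192/457) = -214*(-3192/457) = 683088/457 ≈ 1494.7)
(-2515109 + (-1078*(-1029) - 797))*(d + Q(164)) = (-2515109 + (-1078*(-1029) - 797))*(683088/457 + 2*164**2) = (-2515109 + (1109262 - 797))*(683088/457 + 2*26896) = (-2515109 + 1108465)*(683088/457 + 53792) = -1406644*25266032/457 = -35540312316608/457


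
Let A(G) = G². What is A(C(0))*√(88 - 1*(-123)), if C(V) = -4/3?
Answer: 16*√211/9 ≈ 25.824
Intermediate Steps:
C(V) = -4/3 (C(V) = -4*⅓ = -4/3)
A(C(0))*√(88 - 1*(-123)) = (-4/3)²*√(88 - 1*(-123)) = 16*√(88 + 123)/9 = 16*√211/9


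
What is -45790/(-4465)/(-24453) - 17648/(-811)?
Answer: 20282296666/932075001 ≈ 21.760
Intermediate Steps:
-45790/(-4465)/(-24453) - 17648/(-811) = -45790*(-1/4465)*(-1/24453) - 17648*(-1/811) = (482/47)*(-1/24453) + 17648/811 = -482/1149291 + 17648/811 = 20282296666/932075001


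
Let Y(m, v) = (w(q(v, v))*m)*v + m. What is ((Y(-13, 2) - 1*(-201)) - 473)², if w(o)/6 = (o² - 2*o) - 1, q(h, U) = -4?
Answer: 15000129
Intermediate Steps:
w(o) = -6 - 12*o + 6*o² (w(o) = 6*((o² - 2*o) - 1) = 6*(-1 + o² - 2*o) = -6 - 12*o + 6*o²)
Y(m, v) = m + 138*m*v (Y(m, v) = ((-6 - 12*(-4) + 6*(-4)²)*m)*v + m = ((-6 + 48 + 6*16)*m)*v + m = ((-6 + 48 + 96)*m)*v + m = (138*m)*v + m = 138*m*v + m = m + 138*m*v)
((Y(-13, 2) - 1*(-201)) - 473)² = ((-13*(1 + 138*2) - 1*(-201)) - 473)² = ((-13*(1 + 276) + 201) - 473)² = ((-13*277 + 201) - 473)² = ((-3601 + 201) - 473)² = (-3400 - 473)² = (-3873)² = 15000129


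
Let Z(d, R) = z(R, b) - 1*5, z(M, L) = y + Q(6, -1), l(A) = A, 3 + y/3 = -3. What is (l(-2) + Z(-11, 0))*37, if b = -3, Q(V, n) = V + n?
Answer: -740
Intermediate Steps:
y = -18 (y = -9 + 3*(-3) = -9 - 9 = -18)
z(M, L) = -13 (z(M, L) = -18 + (6 - 1) = -18 + 5 = -13)
Z(d, R) = -18 (Z(d, R) = -13 - 1*5 = -13 - 5 = -18)
(l(-2) + Z(-11, 0))*37 = (-2 - 18)*37 = -20*37 = -740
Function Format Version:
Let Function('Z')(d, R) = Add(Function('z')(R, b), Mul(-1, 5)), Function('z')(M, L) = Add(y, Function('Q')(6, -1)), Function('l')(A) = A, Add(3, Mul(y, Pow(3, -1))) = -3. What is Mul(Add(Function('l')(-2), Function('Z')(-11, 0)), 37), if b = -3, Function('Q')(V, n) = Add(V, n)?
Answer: -740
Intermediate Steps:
y = -18 (y = Add(-9, Mul(3, -3)) = Add(-9, -9) = -18)
Function('z')(M, L) = -13 (Function('z')(M, L) = Add(-18, Add(6, -1)) = Add(-18, 5) = -13)
Function('Z')(d, R) = -18 (Function('Z')(d, R) = Add(-13, Mul(-1, 5)) = Add(-13, -5) = -18)
Mul(Add(Function('l')(-2), Function('Z')(-11, 0)), 37) = Mul(Add(-2, -18), 37) = Mul(-20, 37) = -740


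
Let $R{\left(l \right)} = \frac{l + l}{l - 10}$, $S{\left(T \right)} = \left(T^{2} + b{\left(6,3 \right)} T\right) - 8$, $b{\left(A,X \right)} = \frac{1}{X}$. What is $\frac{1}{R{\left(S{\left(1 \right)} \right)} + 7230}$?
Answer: $\frac{5}{36154} \approx 0.0001383$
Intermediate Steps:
$S{\left(T \right)} = -8 + T^{2} + \frac{T}{3}$ ($S{\left(T \right)} = \left(T^{2} + \frac{T}{3}\right) - 8 = -8 + T^{2} + \frac{T}{3}$)
$R{\left(l \right)} = \frac{2 l}{-10 + l}$
$\frac{1}{R{\left(S{\left(1 \right)} \right)} + 7230} = \frac{1}{\frac{2 \left(-8 + 1^{2} + \frac{1}{3} \cdot 1\right)}{-10 + \left(-8 + 1^{2} + \frac{1}{3} \cdot 1\right)} + 7230} = \frac{1}{\frac{2 \left(-8 + 1 + \frac{1}{3}\right)}{-10 + \left(-8 + 1 + \frac{1}{3}\right)} + 7230} = \frac{1}{2 \left(- \frac{20}{3}\right) \frac{1}{-10 - \frac{20}{3}} + 7230} = \frac{1}{2 \left(- \frac{20}{3}\right) \frac{1}{- \frac{50}{3}} + 7230} = \frac{1}{2 \left(- \frac{20}{3}\right) \left(- \frac{3}{50}\right) + 7230} = \frac{1}{\frac{4}{5} + 7230} = \frac{1}{\frac{36154}{5}} = \frac{5}{36154}$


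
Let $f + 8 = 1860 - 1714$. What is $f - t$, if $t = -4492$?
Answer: $4630$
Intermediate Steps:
$f = 138$ ($f = -8 + \left(1860 - 1714\right) = -8 + 146 = 138$)
$f - t = 138 - -4492 = 138 + 4492 = 4630$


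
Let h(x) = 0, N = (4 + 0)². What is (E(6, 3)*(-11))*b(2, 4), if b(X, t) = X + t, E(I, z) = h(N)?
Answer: 0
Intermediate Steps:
N = 16 (N = 4² = 16)
E(I, z) = 0
(E(6, 3)*(-11))*b(2, 4) = (0*(-11))*(2 + 4) = 0*6 = 0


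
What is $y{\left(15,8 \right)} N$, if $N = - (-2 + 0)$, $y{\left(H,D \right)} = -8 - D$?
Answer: $-32$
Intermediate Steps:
$N = 2$ ($N = \left(-1\right) \left(-2\right) = 2$)
$y{\left(15,8 \right)} N = \left(-8 - 8\right) 2 = \left(-16\right) 2 = -32$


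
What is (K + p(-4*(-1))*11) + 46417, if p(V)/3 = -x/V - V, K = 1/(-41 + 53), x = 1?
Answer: 277661/6 ≈ 46277.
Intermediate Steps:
K = 1/12 ≈ 0.083333
p(V) = -3*V - 3/V (p(V) = 3*(-1/V - V) = 3*(-V - 1/V) = -3*V - 3/V)
(K + p(-4*(-1))*11) + 46417 = (1/12 + (-(-12)*(-1) - 3/((-4*(-1))))*11) + 46417 = (1/12 + (-3*4 - 3/4)*11) + 46417 = (1/12 + (-12 - 3*¼)*11) + 46417 = (1/12 + (-12 - ¾)*11) + 46417 = (1/12 - 51/4*11) + 46417 = (1/12 - 561/4) + 46417 = -841/6 + 46417 = 277661/6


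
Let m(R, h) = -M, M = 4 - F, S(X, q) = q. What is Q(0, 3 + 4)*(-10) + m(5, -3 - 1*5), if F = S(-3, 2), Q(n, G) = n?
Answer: -2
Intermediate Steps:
F = 2
M = 2 (M = 4 - 1*2 = 4 - 2 = 2)
m(R, h) = -2 (m(R, h) = -1*2 = -2)
Q(0, 3 + 4)*(-10) + m(5, -3 - 1*5) = 0*(-10) - 2 = 0 - 2 = -2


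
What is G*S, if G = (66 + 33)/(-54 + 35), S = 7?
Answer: -693/19 ≈ -36.474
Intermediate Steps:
G = -99/19 (G = 99/(-19) = 99*(-1/19) = -99/19 ≈ -5.2105)
G*S = -99/19*7 = -693/19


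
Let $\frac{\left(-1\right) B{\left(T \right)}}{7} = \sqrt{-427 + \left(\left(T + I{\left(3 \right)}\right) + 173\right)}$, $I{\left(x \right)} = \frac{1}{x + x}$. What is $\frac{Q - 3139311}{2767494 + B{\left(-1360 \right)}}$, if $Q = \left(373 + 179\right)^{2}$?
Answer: $- \frac{47068547189148}{45954138714683} - \frac{19842249 i \sqrt{58098}}{45954138714683} \approx -1.0243 - 0.00010408 i$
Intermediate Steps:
$Q = 304704$ ($Q = 552^{2} = 304704$)
$I{\left(x \right)} = \frac{1}{2 x}$
$B{\left(T \right)} = - 7 \sqrt{- \frac{1523}{6} + T}$ ($B{\left(T \right)} = - 7 \sqrt{-427 + \left(\left(T + \frac{1}{2 \cdot 3}\right) + 173\right)} = - 7 \sqrt{-427 + \left(\left(T + \frac{1}{2} \cdot \frac{1}{3}\right) + 173\right)} = - 7 \sqrt{-427 + \left(\left(T + \frac{1}{6}\right) + 173\right)} = - 7 \sqrt{-427 + \left(\left(\frac{1}{6} + T\right) + 173\right)} = - 7 \sqrt{-427 + \left(\frac{1039}{6} + T\right)} = - 7 \sqrt{- \frac{1523}{6} + T}$)
$\frac{Q - 3139311}{2767494 + B{\left(-1360 \right)}} = \frac{304704 - 3139311}{2767494 - \frac{7 \sqrt{-9138 + 36 \left(-1360\right)}}{6}} = - \frac{2834607}{2767494 - \frac{7 \sqrt{-9138 - 48960}}{6}} = - \frac{2834607}{2767494 - \frac{7 \sqrt{-58098}}{6}} = - \frac{2834607}{2767494 - \frac{7 i \sqrt{58098}}{6}}$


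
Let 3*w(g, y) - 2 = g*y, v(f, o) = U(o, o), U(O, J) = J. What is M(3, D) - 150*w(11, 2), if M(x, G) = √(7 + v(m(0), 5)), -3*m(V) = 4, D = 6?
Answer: -1200 + 2*√3 ≈ -1196.5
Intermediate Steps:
m(V) = -4/3 (m(V) = -⅓*4 = -4/3)
v(f, o) = o
M(x, G) = 2*√3 (M(x, G) = √(7 + 5) = √12 = 2*√3)
w(g, y) = ⅔ + g*y/3 (w(g, y) = ⅔ + (g*y)/3 = ⅔ + g*y/3)
M(3, D) - 150*w(11, 2) = 2*√3 - 150*(⅔ + (⅓)*11*2) = 2*√3 - 150*(⅔ + 22/3) = 2*√3 - 150*8 = 2*√3 - 1200 = -1200 + 2*√3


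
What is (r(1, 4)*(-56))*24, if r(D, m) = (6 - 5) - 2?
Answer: 1344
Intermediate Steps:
r(D, m) = -1 (r(D, m) = 1 - 2 = -1)
(r(1, 4)*(-56))*24 = -1*(-56)*24 = 56*24 = 1344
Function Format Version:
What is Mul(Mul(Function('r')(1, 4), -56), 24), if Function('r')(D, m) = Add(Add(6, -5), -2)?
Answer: 1344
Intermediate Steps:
Function('r')(D, m) = -1 (Function('r')(D, m) = Add(1, -2) = -1)
Mul(Mul(Function('r')(1, 4), -56), 24) = Mul(Mul(-1, -56), 24) = Mul(56, 24) = 1344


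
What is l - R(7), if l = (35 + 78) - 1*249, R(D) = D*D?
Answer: -185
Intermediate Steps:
R(D) = D²
l = -136 (l = 113 - 249 = -136)
l - R(7) = -136 - 1*7² = -136 - 1*49 = -136 - 49 = -185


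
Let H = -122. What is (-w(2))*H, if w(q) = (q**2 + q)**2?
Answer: 4392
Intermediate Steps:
w(q) = (q + q**2)**2
(-w(2))*H = -2**2*(1 + 2)**2*(-122) = -4*3**2*(-122) = -4*9*(-122) = -1*36*(-122) = -36*(-122) = 4392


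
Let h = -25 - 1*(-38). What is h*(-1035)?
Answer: -13455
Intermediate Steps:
h = 13 (h = -25 + 38 = 13)
h*(-1035) = 13*(-1035) = -13455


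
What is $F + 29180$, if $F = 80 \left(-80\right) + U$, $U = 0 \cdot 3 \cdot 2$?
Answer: $22780$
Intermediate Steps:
$U = 0$ ($U = 0 \cdot 2 = 0$)
$F = -6400$ ($F = 80 \left(-80\right) + 0 = -6400 + 0 = -6400$)
$F + 29180 = -6400 + 29180 = 22780$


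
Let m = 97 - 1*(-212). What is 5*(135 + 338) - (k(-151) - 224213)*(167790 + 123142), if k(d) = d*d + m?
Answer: 58507300361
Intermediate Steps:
m = 309 (m = 97 + 212 = 309)
k(d) = 309 + d² (k(d) = d*d + 309 = d² + 309 = 309 + d²)
5*(135 + 338) - (k(-151) - 224213)*(167790 + 123142) = 5*(135 + 338) - ((309 + (-151)²) - 224213)*(167790 + 123142) = 5*473 - ((309 + 22801) - 224213)*290932 = 2365 - (23110 - 224213)*290932 = 2365 - (-201103)*290932 = 2365 - 1*(-58507297996) = 2365 + 58507297996 = 58507300361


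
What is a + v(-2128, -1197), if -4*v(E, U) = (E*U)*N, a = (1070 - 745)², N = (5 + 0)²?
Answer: -15814475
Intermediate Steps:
N = 25 (N = 5² = 25)
a = 105625 (a = 325² = 105625)
v(E, U) = -25*E*U/4 (v(E, U) = -E*U*25/4 = -25*E*U/4)
a + v(-2128, -1197) = 105625 - 25/4*(-2128)*(-1197) = 105625 - 15920100 = -15814475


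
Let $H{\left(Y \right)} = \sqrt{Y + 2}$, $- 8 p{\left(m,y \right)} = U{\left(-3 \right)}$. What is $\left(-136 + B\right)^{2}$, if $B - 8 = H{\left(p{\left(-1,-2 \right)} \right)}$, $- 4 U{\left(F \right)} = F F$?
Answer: $\frac{\left(1024 - \sqrt{146}\right)^{2}}{64} \approx 16000.0$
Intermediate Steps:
$U{\left(F \right)} = - \frac{F^{2}}{4}$ ($U{\left(F \right)} = - \frac{F F}{4} = - \frac{F^{2}}{4}$)
$p{\left(m,y \right)} = \frac{9}{32}$ ($p{\left(m,y \right)} = - \frac{\left(- \frac{1}{4}\right) \left(-3\right)^{2}}{8} = - \frac{\left(- \frac{1}{4}\right) 9}{8} = \left(- \frac{1}{8}\right) \left(- \frac{9}{4}\right) = \frac{9}{32}$)
$H{\left(Y \right)} = \sqrt{2 + Y}$
$B = 8 + \frac{\sqrt{146}}{8}$ ($B = 8 + \sqrt{2 + \frac{9}{32}} = 8 + \sqrt{\frac{73}{32}} = 8 + \frac{\sqrt{146}}{8} \approx 9.5104$)
$\left(-136 + B\right)^{2} = \left(-136 + \left(8 + \frac{\sqrt{146}}{8}\right)\right)^{2} = \left(-128 + \frac{\sqrt{146}}{8}\right)^{2}$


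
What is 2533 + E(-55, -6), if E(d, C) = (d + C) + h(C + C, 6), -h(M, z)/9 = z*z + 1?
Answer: 2139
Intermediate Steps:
h(M, z) = -9 - 9*z**2 (h(M, z) = -9*(z*z + 1) = -9*(z**2 + 1) = -9*(1 + z**2) = -9 - 9*z**2)
E(d, C) = -333 + C + d (E(d, C) = (d + C) + (-9 - 9*6**2) = (C + d) + (-9 - 9*36) = (C + d) + (-9 - 324) = (C + d) - 333 = -333 + C + d)
2533 + E(-55, -6) = 2533 + (-333 - 6 - 55) = 2533 - 394 = 2139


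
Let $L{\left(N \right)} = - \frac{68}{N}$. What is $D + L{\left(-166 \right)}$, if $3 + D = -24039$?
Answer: $- \frac{1995452}{83} \approx -24042.0$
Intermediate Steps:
$D = -24042$ ($D = -3 - 24039 = -24042$)
$D + L{\left(-166 \right)} = -24042 - \frac{68}{-166} = -24042 - - \frac{34}{83} = -24042 + \frac{34}{83} = - \frac{1995452}{83}$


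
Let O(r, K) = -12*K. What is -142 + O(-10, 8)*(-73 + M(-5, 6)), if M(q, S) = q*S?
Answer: 9746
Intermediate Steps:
M(q, S) = S*q
-142 + O(-10, 8)*(-73 + M(-5, 6)) = -142 + (-12*8)*(-73 + 6*(-5)) = -142 - 96*(-73 - 30) = -142 - 96*(-103) = -142 + 9888 = 9746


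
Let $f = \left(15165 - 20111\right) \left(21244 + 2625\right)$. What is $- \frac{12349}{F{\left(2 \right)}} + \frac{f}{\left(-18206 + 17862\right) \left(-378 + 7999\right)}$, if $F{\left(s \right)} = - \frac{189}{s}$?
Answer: $\frac{43530733769}{247743468} \approx 175.71$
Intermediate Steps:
$f = -118056074$ ($f = \left(15165 - 20111\right) 23869 = \left(-4946\right) 23869 = -118056074$)
$- \frac{12349}{F{\left(2 \right)}} + \frac{f}{\left(-18206 + 17862\right) \left(-378 + 7999\right)} = - \frac{12349}{\left(-189\right) \frac{1}{2}} - \frac{118056074}{\left(-18206 + 17862\right) \left(-378 + 7999\right)} = - \frac{12349}{\left(-189\right) \frac{1}{2}} - \frac{118056074}{\left(-344\right) 7621} = - \frac{12349}{- \frac{189}{2}} - \frac{118056074}{-2621624} = \left(-12349\right) \left(- \frac{2}{189}\right) - - \frac{59028037}{1310812} = \frac{24698}{189} + \frac{59028037}{1310812} = \frac{43530733769}{247743468}$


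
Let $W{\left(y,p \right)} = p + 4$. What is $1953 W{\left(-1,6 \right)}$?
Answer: $19530$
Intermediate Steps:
$W{\left(y,p \right)} = 4 + p$
$1953 W{\left(-1,6 \right)} = 1953 \left(4 + 6\right) = 1953 \cdot 10 = 19530$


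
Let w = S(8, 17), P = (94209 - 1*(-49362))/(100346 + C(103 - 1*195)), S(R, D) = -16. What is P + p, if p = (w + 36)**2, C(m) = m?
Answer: 13415057/33418 ≈ 401.43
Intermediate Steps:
P = 47857/33418 (P = (94209 - 1*(-49362))/(100346 + (103 - 1*195)) = (94209 + 49362)/(100346 + (103 - 195)) = 143571/(100346 - 92) = 143571/100254 = 143571*(1/100254) = 47857/33418 ≈ 1.4321)
w = -16
p = 400 (p = (-16 + 36)**2 = 20**2 = 400)
P + p = 47857/33418 + 400 = 13415057/33418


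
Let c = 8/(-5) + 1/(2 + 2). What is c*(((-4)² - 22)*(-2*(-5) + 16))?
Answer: 1053/5 ≈ 210.60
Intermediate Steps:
c = -27/20 (c = 8*(-⅕) + 1/4 = -8/5 + 1*(¼) = -8/5 + ¼ = -27/20 ≈ -1.3500)
c*(((-4)² - 22)*(-2*(-5) + 16)) = -27*((-4)² - 22)*(-2*(-5) + 16)/20 = -27*(16 - 22)*(10 + 16)/20 = -(-81)*26/10 = -27/20*(-156) = 1053/5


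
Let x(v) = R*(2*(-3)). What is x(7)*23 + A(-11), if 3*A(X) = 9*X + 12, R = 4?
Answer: -581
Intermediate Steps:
x(v) = -24 (x(v) = 4*(2*(-3)) = 4*(-6) = -24)
A(X) = 4 + 3*X (A(X) = (9*X + 12)/3 = (12 + 9*X)/3 = 4 + 3*X)
x(7)*23 + A(-11) = -24*23 + (4 + 3*(-11)) = -552 + (4 - 33) = -552 - 29 = -581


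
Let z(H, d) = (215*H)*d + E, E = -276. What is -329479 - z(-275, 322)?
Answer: 18709047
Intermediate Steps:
z(H, d) = -276 + 215*H*d (z(H, d) = (215*H)*d - 276 = 215*H*d - 276 = -276 + 215*H*d)
-329479 - z(-275, 322) = -329479 - (-276 + 215*(-275)*322) = -329479 - (-276 - 19038250) = -329479 - 1*(-19038526) = -329479 + 19038526 = 18709047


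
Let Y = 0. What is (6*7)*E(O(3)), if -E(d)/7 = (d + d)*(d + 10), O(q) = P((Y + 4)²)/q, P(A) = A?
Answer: -144256/3 ≈ -48085.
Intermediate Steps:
O(q) = 16/q (O(q) = (0 + 4)²/q = 4²/q = 16/q)
E(d) = -14*d*(10 + d) (E(d) = -7*(d + d)*(d + 10) = -7*2*d*(10 + d) = -14*d*(10 + d))
(6*7)*E(O(3)) = (6*7)*(-14*16/3*(10 + 16/3)) = 42*(-14*16*(⅓)*(10 + 16*(⅓))) = 42*(-14*16/3*(10 + 16/3)) = 42*(-14*16/3*46/3) = 42*(-10304/9) = -144256/3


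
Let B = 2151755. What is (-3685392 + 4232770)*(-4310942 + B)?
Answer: -1181891461686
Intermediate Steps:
(-3685392 + 4232770)*(-4310942 + B) = (-3685392 + 4232770)*(-4310942 + 2151755) = 547378*(-2159187) = -1181891461686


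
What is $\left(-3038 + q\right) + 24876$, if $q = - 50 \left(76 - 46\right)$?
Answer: $20338$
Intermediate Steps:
$q = -1500$ ($q = \left(-50\right) 30 = -1500$)
$\left(-3038 + q\right) + 24876 = \left(-3038 - 1500\right) + 24876 = -4538 + 24876 = 20338$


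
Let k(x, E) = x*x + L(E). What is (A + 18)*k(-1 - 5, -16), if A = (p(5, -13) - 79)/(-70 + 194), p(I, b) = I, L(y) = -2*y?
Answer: 36686/31 ≈ 1183.4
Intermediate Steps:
A = -37/62 (A = (5 - 79)/(-70 + 194) = -74/124 = -74*1/124 = -37/62 ≈ -0.59677)
k(x, E) = x**2 - 2*E (k(x, E) = x*x - 2*E = x**2 - 2*E)
(A + 18)*k(-1 - 5, -16) = (-37/62 + 18)*((-1 - 5)**2 - 2*(-16)) = 1079*((-6)**2 + 32)/62 = 1079*(36 + 32)/62 = (1079/62)*68 = 36686/31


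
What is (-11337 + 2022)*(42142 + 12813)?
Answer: -511905825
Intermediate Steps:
(-11337 + 2022)*(42142 + 12813) = -9315*54955 = -511905825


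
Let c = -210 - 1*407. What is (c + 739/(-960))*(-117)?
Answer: 23129301/320 ≈ 72279.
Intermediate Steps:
c = -617 (c = -210 - 407 = -617)
(c + 739/(-960))*(-117) = (-617 + 739/(-960))*(-117) = (-617 + 739*(-1/960))*(-117) = (-617 - 739/960)*(-117) = -593059/960*(-117) = 23129301/320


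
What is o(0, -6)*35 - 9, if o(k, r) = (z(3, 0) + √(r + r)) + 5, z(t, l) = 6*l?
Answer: 166 + 70*I*√3 ≈ 166.0 + 121.24*I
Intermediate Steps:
o(k, r) = 5 + √2*√r (o(k, r) = (6*0 + √(r + r)) + 5 = (0 + √(2*r)) + 5 = (0 + √2*√r) + 5 = √2*√r + 5 = 5 + √2*√r)
o(0, -6)*35 - 9 = (5 + √2*√(-6))*35 - 9 = (5 + √2*(I*√6))*35 - 9 = (5 + 2*I*√3)*35 - 9 = (175 + 70*I*√3) - 9 = 166 + 70*I*√3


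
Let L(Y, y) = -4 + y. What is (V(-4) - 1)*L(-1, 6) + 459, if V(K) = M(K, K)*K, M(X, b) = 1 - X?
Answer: 417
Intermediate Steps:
V(K) = K*(1 - K) (V(K) = (1 - K)*K = K*(1 - K))
(V(-4) - 1)*L(-1, 6) + 459 = (-4*(1 - 1*(-4)) - 1)*(-4 + 6) + 459 = (-4*(1 + 4) - 1)*2 + 459 = (-4*5 - 1)*2 + 459 = (-20 - 1)*2 + 459 = -21*2 + 459 = -42 + 459 = 417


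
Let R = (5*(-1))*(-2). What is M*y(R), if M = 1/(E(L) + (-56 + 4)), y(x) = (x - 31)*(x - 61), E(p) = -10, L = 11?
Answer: -1071/62 ≈ -17.274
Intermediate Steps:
R = 10 (R = -5*(-2) = 10)
y(x) = (-61 + x)*(-31 + x) (y(x) = (-31 + x)*(-61 + x) = (-61 + x)*(-31 + x))
M = -1/62 (M = 1/(-10 + (-56 + 4)) = 1/(-10 - 52) = 1/(-62) = -1/62 ≈ -0.016129)
M*y(R) = -(1891 + 10² - 92*10)/62 = -(1891 + 100 - 920)/62 = -1/62*1071 = -1071/62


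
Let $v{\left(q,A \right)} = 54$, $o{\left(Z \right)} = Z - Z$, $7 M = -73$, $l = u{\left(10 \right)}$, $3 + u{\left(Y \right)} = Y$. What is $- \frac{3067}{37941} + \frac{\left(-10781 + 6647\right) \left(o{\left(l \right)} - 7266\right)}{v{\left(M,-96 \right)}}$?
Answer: $\frac{7034926453}{12647} \approx 5.5625 \cdot 10^{5}$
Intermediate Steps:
$u{\left(Y \right)} = -3 + Y$
$l = 7$ ($l = -3 + 10 = 7$)
$M = - \frac{73}{7}$ ($M = \frac{1}{7} \left(-73\right) = - \frac{73}{7} \approx -10.429$)
$o{\left(Z \right)} = 0$
$- \frac{3067}{37941} + \frac{\left(-10781 + 6647\right) \left(o{\left(l \right)} - 7266\right)}{v{\left(M,-96 \right)}} = - \frac{3067}{37941} + \frac{\left(-10781 + 6647\right) \left(0 - 7266\right)}{54} = \left(-3067\right) \frac{1}{37941} + \left(-4134\right) \left(-7266\right) \frac{1}{54} = - \frac{3067}{37941} + 30037644 \cdot \frac{1}{54} = - \frac{3067}{37941} + \frac{1668758}{3} = \frac{7034926453}{12647}$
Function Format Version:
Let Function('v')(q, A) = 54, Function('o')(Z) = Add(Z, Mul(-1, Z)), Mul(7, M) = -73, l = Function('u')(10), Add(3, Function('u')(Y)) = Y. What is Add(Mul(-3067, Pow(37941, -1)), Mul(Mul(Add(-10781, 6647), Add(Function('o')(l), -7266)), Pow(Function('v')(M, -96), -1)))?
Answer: Rational(7034926453, 12647) ≈ 5.5625e+5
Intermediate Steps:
Function('u')(Y) = Add(-3, Y)
l = 7 (l = Add(-3, 10) = 7)
M = Rational(-73, 7) (M = Mul(Rational(1, 7), -73) = Rational(-73, 7) ≈ -10.429)
Function('o')(Z) = 0
Add(Mul(-3067, Pow(37941, -1)), Mul(Mul(Add(-10781, 6647), Add(Function('o')(l), -7266)), Pow(Function('v')(M, -96), -1))) = Add(Mul(-3067, Pow(37941, -1)), Mul(Mul(Add(-10781, 6647), Add(0, -7266)), Pow(54, -1))) = Add(Mul(-3067, Rational(1, 37941)), Mul(Mul(-4134, -7266), Rational(1, 54))) = Add(Rational(-3067, 37941), Mul(30037644, Rational(1, 54))) = Add(Rational(-3067, 37941), Rational(1668758, 3)) = Rational(7034926453, 12647)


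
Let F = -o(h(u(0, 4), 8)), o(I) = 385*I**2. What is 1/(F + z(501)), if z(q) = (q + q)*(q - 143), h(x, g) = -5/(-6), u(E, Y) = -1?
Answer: 36/12904151 ≈ 2.7898e-6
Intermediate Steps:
h(x, g) = 5/6 (h(x, g) = -5*(-1/6) = 5/6)
z(q) = 2*q*(-143 + q) (z(q) = (2*q)*(-143 + q) = 2*q*(-143 + q))
F = -9625/36 (F = -385*(5/6)**2 = -385*25/36 = -1*9625/36 = -9625/36 ≈ -267.36)
1/(F + z(501)) = 1/(-9625/36 + 2*501*(-143 + 501)) = 1/(-9625/36 + 2*501*358) = 1/(-9625/36 + 358716) = 1/(12904151/36) = 36/12904151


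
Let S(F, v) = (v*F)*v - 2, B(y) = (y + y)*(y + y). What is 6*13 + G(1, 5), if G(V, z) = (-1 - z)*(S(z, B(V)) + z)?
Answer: -420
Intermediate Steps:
B(y) = 4*y² (B(y) = (2*y)*(2*y) = 4*y²)
S(F, v) = -2 + F*v² (S(F, v) = (F*v)*v - 2 = F*v² - 2 = -2 + F*v²)
G(V, z) = (-1 - z)*(-2 + z + 16*z*V⁴) (G(V, z) = (-1 - z)*((-2 + z*(4*V²)²) + z) = (-1 - z)*((-2 + z*(16*V⁴)) + z) = (-1 - z)*((-2 + 16*z*V⁴) + z) = (-1 - z)*(-2 + z + 16*z*V⁴))
6*13 + G(1, 5) = 6*13 + (2 + 5 - 1*5² - 16*5*1⁴ - 16*1⁴*5²) = 78 + (2 + 5 - 1*25 - 16*5*1 - 16*1*25) = 78 + (2 + 5 - 25 - 80 - 400) = 78 - 498 = -420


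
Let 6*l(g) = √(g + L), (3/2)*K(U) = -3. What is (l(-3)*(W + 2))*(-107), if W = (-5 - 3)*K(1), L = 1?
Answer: -321*I*√2 ≈ -453.96*I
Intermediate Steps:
K(U) = -2 (K(U) = (⅔)*(-3) = -2)
l(g) = √(1 + g)/6 (l(g) = √(g + 1)/6 = √(1 + g)/6)
W = 16 (W = (-5 - 3)*(-2) = -8*(-2) = 16)
(l(-3)*(W + 2))*(-107) = ((√(1 - 3)/6)*(16 + 2))*(-107) = ((√(-2)/6)*18)*(-107) = (((I*√2)/6)*18)*(-107) = ((I*√2/6)*18)*(-107) = (3*I*√2)*(-107) = -321*I*√2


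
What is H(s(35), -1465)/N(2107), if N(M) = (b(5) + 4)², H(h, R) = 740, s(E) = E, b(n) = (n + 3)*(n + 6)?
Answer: 185/2116 ≈ 0.087429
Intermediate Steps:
b(n) = (3 + n)*(6 + n)
N(M) = 8464 (N(M) = ((18 + 5² + 9*5) + 4)² = ((18 + 25 + 45) + 4)² = (88 + 4)² = 92² = 8464)
H(s(35), -1465)/N(2107) = 740/8464 = 740*(1/8464) = 185/2116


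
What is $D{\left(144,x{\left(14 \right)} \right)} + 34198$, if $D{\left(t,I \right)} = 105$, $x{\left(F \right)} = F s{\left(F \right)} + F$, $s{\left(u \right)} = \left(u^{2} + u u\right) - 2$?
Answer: $34303$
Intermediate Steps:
$s{\left(u \right)} = -2 + 2 u^{2}$ ($s{\left(u \right)} = \left(u^{2} + u^{2}\right) - 2 = 2 u^{2} - 2 = -2 + 2 u^{2}$)
$x{\left(F \right)} = F + F \left(-2 + 2 F^{2}\right)$ ($x{\left(F \right)} = F \left(-2 + 2 F^{2}\right) + F = F + F \left(-2 + 2 F^{2}\right)$)
$D{\left(144,x{\left(14 \right)} \right)} + 34198 = 105 + 34198 = 34303$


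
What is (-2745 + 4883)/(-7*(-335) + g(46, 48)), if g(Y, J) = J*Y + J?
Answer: 2138/4601 ≈ 0.46468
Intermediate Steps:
g(Y, J) = J + J*Y
(-2745 + 4883)/(-7*(-335) + g(46, 48)) = (-2745 + 4883)/(-7*(-335) + 48*(1 + 46)) = 2138/(2345 + 48*47) = 2138/(2345 + 2256) = 2138/4601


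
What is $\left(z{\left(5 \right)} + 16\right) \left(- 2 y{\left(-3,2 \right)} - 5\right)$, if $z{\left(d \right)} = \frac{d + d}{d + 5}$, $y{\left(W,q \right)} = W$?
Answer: $17$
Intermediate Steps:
$z{\left(d \right)} = \frac{2 d}{5 + d}$
$\left(z{\left(5 \right)} + 16\right) \left(- 2 y{\left(-3,2 \right)} - 5\right) = \left(2 \cdot 5 \frac{1}{5 + 5} + 16\right) \left(\left(-2\right) \left(-3\right) - 5\right) = \left(2 \cdot 5 \cdot \frac{1}{10} + 16\right) \left(6 - 5\right) = \left(2 \cdot 5 \cdot \frac{1}{10} + 16\right) 1 = \left(1 + 16\right) 1 = 17 \cdot 1 = 17$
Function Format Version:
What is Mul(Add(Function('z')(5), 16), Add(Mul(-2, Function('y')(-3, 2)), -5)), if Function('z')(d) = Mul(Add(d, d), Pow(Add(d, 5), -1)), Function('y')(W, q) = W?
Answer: 17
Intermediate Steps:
Function('z')(d) = Mul(2, d, Pow(Add(5, d), -1)) (Function('z')(d) = Mul(Mul(2, d), Pow(Add(5, d), -1)) = Mul(2, d, Pow(Add(5, d), -1)))
Mul(Add(Function('z')(5), 16), Add(Mul(-2, Function('y')(-3, 2)), -5)) = Mul(Add(Mul(2, 5, Pow(Add(5, 5), -1)), 16), Add(Mul(-2, -3), -5)) = Mul(Add(Mul(2, 5, Pow(10, -1)), 16), Add(6, -5)) = Mul(Add(Mul(2, 5, Rational(1, 10)), 16), 1) = Mul(Add(1, 16), 1) = Mul(17, 1) = 17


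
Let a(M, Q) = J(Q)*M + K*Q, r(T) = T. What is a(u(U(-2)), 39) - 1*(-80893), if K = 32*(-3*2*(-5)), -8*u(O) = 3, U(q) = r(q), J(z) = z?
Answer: 946547/8 ≈ 1.1832e+5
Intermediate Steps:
U(q) = q
u(O) = -3/8 (u(O) = -1/8*3 = -3/8)
K = 960 (K = 32*(-6*(-5)) = 32*30 = 960)
a(M, Q) = 960*Q + M*Q (a(M, Q) = Q*M + 960*Q = M*Q + 960*Q = 960*Q + M*Q)
a(u(U(-2)), 39) - 1*(-80893) = 39*(960 - 3/8) - 1*(-80893) = 39*(7677/8) + 80893 = 299403/8 + 80893 = 946547/8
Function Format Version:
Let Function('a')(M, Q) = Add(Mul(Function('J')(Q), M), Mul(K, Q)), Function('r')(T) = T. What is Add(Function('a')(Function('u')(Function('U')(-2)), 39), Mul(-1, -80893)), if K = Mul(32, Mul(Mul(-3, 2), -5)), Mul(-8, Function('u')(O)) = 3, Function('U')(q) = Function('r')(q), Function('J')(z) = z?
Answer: Rational(946547, 8) ≈ 1.1832e+5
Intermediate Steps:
Function('U')(q) = q
Function('u')(O) = Rational(-3, 8) (Function('u')(O) = Mul(Rational(-1, 8), 3) = Rational(-3, 8))
K = 960 (K = Mul(32, Mul(-6, -5)) = Mul(32, 30) = 960)
Function('a')(M, Q) = Add(Mul(960, Q), Mul(M, Q)) (Function('a')(M, Q) = Add(Mul(Q, M), Mul(960, Q)) = Add(Mul(M, Q), Mul(960, Q)) = Add(Mul(960, Q), Mul(M, Q)))
Add(Function('a')(Function('u')(Function('U')(-2)), 39), Mul(-1, -80893)) = Add(Mul(39, Add(960, Rational(-3, 8))), Mul(-1, -80893)) = Add(Mul(39, Rational(7677, 8)), 80893) = Add(Rational(299403, 8), 80893) = Rational(946547, 8)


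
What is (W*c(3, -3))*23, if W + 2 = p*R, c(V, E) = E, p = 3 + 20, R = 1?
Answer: -1449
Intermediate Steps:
p = 23
W = 21 (W = -2 + 23*1 = -2 + 23 = 21)
(W*c(3, -3))*23 = (21*(-3))*23 = -63*23 = -1449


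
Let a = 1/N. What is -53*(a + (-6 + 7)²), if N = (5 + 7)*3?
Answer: -1961/36 ≈ -54.472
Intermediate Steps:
N = 36 (N = 12*3 = 36)
a = 1/36 ≈ 0.027778
-53*(a + (-6 + 7)²) = -53*(1/36 + (-6 + 7)²) = -53*(1/36 + 1²) = -53*(1/36 + 1) = -53*37/36 = -1961/36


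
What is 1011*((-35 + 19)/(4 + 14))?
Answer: -2696/3 ≈ -898.67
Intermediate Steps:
1011*((-35 + 19)/(4 + 14)) = 1011*(-16/18) = 1011*(-16*1/18) = 1011*(-8/9) = -2696/3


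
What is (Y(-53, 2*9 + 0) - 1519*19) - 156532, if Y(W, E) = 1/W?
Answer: -9825830/53 ≈ -1.8539e+5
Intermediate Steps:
(Y(-53, 2*9 + 0) - 1519*19) - 156532 = (1/(-53) - 1519*19) - 156532 = (-1/53 - 28861) - 156532 = -1529634/53 - 156532 = -9825830/53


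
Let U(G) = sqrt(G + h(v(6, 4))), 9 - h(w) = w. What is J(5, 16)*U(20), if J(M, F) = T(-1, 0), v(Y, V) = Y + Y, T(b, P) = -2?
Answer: -2*sqrt(17) ≈ -8.2462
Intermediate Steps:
v(Y, V) = 2*Y
h(w) = 9 - w
J(M, F) = -2
U(G) = sqrt(-3 + G) (U(G) = sqrt(G + (9 - 2*6)) = sqrt(G + (9 - 1*12)) = sqrt(G + (9 - 12)) = sqrt(G - 3) = sqrt(-3 + G))
J(5, 16)*U(20) = -2*sqrt(-3 + 20) = -2*sqrt(17)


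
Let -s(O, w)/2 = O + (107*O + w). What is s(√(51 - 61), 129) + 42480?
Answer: 42222 - 216*I*√10 ≈ 42222.0 - 683.05*I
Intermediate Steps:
s(O, w) = -216*O - 2*w (s(O, w) = -2*(O + (107*O + w)) = -2*(O + (w + 107*O)) = -2*(w + 108*O) = -216*O - 2*w)
s(√(51 - 61), 129) + 42480 = (-216*√(51 - 61) - 2*129) + 42480 = (-216*I*√10 - 258) + 42480 = (-258 - 216*I*√10) + 42480 = 42222 - 216*I*√10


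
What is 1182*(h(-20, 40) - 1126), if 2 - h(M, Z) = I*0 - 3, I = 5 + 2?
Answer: -1325022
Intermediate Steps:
I = 7
h(M, Z) = 5 (h(M, Z) = 2 - (7*0 - 3) = 2 - (0 - 3) = 2 - 1*(-3) = 2 + 3 = 5)
1182*(h(-20, 40) - 1126) = 1182*(5 - 1126) = 1182*(-1121) = -1325022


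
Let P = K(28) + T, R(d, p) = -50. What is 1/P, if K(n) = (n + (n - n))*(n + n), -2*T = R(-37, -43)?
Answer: 1/1593 ≈ 0.00062775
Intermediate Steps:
T = 25 (T = -½*(-50) = 25)
K(n) = 2*n² (K(n) = (n + 0)*(2*n) = n*(2*n) = 2*n²)
P = 1593 (P = 2*28² + 25 = 2*784 + 25 = 1568 + 25 = 1593)
1/P = 1/1593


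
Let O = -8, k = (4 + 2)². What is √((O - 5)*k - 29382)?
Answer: 5*I*√1194 ≈ 172.77*I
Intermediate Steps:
k = 36 (k = 6² = 36)
√((O - 5)*k - 29382) = √((-8 - 5)*36 - 29382) = √(-13*36 - 29382) = √(-468 - 29382) = √(-29850) = 5*I*√1194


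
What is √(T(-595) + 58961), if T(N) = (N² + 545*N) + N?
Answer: 2*√22029 ≈ 296.84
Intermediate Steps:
T(N) = N² + 546*N
√(T(-595) + 58961) = √(-595*(546 - 595) + 58961) = √(-595*(-49) + 58961) = √(29155 + 58961) = √88116 = 2*√22029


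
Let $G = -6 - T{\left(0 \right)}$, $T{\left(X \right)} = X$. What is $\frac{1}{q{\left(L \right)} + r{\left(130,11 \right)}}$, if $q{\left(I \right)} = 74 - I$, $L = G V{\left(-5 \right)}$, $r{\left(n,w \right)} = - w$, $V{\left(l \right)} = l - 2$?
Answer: $\frac{1}{21} \approx 0.047619$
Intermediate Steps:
$V{\left(l \right)} = -2 + l$
$G = -6$ ($G = -6 - 0 = -6 + 0 = -6$)
$L = 42$ ($L = - 6 \left(-2 - 5\right) = \left(-6\right) \left(-7\right) = 42$)
$\frac{1}{q{\left(L \right)} + r{\left(130,11 \right)}} = \frac{1}{\left(74 - 42\right) - 11} = \frac{1}{32 - 11} = \frac{1}{21}$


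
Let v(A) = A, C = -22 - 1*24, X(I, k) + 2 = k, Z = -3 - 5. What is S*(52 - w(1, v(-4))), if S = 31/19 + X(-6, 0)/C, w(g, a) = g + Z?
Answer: 43188/437 ≈ 98.828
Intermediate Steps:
Z = -8
X(I, k) = -2 + k
C = -46 (C = -22 - 24 = -46)
w(g, a) = -8 + g (w(g, a) = g - 8 = -8 + g)
S = 732/437 (S = 31/19 + (-2 + 0)/(-46) = 31*(1/19) - 2*(-1/46) = 31/19 + 1/23 = 732/437 ≈ 1.6751)
S*(52 - w(1, v(-4))) = 732*(52 - (-8 + 1))/437 = 732*(52 - 1*(-7))/437 = 732*(52 + 7)/437 = (732/437)*59 = 43188/437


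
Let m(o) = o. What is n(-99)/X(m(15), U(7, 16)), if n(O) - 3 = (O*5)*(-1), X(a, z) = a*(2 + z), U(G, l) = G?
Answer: 166/45 ≈ 3.6889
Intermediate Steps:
n(O) = 3 - 5*O (n(O) = 3 + (O*5)*(-1) = 3 + (5*O)*(-1) = 3 - 5*O)
n(-99)/X(m(15), U(7, 16)) = (3 - 5*(-99))/((15*(2 + 7))) = (3 + 495)/((15*9)) = 498/135 = 498*(1/135) = 166/45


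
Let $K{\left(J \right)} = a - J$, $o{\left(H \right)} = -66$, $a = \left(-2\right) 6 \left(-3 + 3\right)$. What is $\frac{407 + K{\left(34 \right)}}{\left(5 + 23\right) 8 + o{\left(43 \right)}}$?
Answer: $\frac{373}{158} \approx 2.3608$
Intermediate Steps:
$a = 0$ ($a = \left(-12\right) 0 = 0$)
$K{\left(J \right)} = - J$ ($K{\left(J \right)} = 0 - J = - J$)
$\frac{407 + K{\left(34 \right)}}{\left(5 + 23\right) 8 + o{\left(43 \right)}} = \frac{407 - 34}{\left(5 + 23\right) 8 - 66} = \frac{407 - 34}{28 \cdot 8 - 66} = \frac{373}{224 - 66} = \frac{373}{158}$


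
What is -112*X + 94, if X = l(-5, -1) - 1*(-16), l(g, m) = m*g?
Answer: -2258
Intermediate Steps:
l(g, m) = g*m
X = 21 (X = -5*(-1) - 1*(-16) = 5 + 16 = 21)
-112*X + 94 = -112*21 + 94 = -2352 + 94 = -2258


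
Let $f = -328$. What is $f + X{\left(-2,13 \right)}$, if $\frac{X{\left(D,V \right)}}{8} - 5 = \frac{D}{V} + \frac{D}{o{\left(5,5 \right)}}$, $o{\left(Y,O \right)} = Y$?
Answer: $- \frac{19008}{65} \approx -292.43$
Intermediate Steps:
$X{\left(D,V \right)} = 40 + \frac{8 D}{5} + \frac{8 D}{V}$ ($X{\left(D,V \right)} = 40 + 8 \left(\frac{D}{V} + \frac{D}{5}\right) = 40 + 8 \left(\frac{D}{5} + \frac{D}{V}\right) = 40 + \left(\frac{8 D}{5} + \frac{8 D}{V}\right) = 40 + \frac{8 D}{5} + \frac{8 D}{V}$)
$f + X{\left(-2,13 \right)} = -328 + \left(40 + \frac{8}{5} \left(-2\right) + 8 \left(-2\right) \frac{1}{13}\right) = -328 + \left(40 - \frac{16}{5} + 8 \left(-2\right) \frac{1}{13}\right) = -328 - - \frac{2312}{65} = -328 + \frac{2312}{65} = - \frac{19008}{65}$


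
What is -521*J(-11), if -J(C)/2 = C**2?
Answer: 126082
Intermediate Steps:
J(C) = -2*C**2
-521*J(-11) = -(-1042)*(-11)**2 = -(-1042)*121 = -521*(-242) = 126082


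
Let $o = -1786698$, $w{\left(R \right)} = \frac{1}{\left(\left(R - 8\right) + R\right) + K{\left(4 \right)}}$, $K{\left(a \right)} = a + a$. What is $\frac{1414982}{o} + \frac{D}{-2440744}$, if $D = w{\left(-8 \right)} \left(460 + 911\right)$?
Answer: $- \frac{27627645831385}{34886979386496} \approx -0.79192$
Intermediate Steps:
$K{\left(a \right)} = 2 a$
$w{\left(R \right)} = \frac{1}{2 R}$ ($w{\left(R \right)} = \frac{1}{\left(\left(R - 8\right) + R\right) + 2 \cdot 4} = \frac{1}{\left(\left(-8 + R\right) + R\right) + 8} = \frac{1}{\left(-8 + 2 R\right) + 8} = \frac{1}{2 R}$)
$D = - \frac{1371}{16}$ ($D = \frac{1}{2 \left(-8\right)} \left(460 + 911\right) = \frac{1}{2} \left(- \frac{1}{8}\right) 1371 = \left(- \frac{1}{16}\right) 1371 = - \frac{1371}{16} \approx -85.688$)
$\frac{1414982}{o} + \frac{D}{-2440744} = \frac{1414982}{-1786698} - \frac{1371}{16 \left(-2440744\right)} = 1414982 \left(- \frac{1}{1786698}\right) - - \frac{1371}{39051904} = - \frac{707491}{893349} + \frac{1371}{39051904} = - \frac{27627645831385}{34886979386496}$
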